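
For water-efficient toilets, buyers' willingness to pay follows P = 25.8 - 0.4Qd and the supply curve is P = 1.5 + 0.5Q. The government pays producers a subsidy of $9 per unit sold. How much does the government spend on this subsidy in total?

Government cost = $333

Pre-subsidy: 25.8 - 0.4Q = 1.5 + 0.5Q gives Q* = 27 and P* = 15.
With the subsidy, sellers receive Ps = Pb + 9 for each unit, where Pb is the price buyers pay.
On the curves, Pb = 25.8 - 0.4Q and Ps = 1.5 + 0.5Q; the wedge Ps − Pb = 9 gives 1.5 + 0.5Q − (25.8 - 0.4Q) = 9, so Q' = 37.
Then Pb = 25.8 − 0.4·37 = 11 and Ps = 1.5 + 0.5·37 = 20.
Government outlay = subsidy × quantity = 9 × 37 = 333.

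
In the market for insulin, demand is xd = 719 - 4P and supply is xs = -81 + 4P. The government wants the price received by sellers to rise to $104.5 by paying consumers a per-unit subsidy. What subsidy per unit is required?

At a seller price of 104.5, quantity supplied is -81 + 4·104.5 = 337.
Buyers absorb 337 only when they pay Pb with 719 − 4·Pb = 337, i.e. Pb = 95.5.
s = Ps − Pb = 104.5 − 95.5 = 9.

Required subsidy s = $9 per unit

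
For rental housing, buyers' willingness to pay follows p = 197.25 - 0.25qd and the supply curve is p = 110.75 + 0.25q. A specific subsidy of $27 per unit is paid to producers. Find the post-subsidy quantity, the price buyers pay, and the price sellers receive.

Pre-subsidy: 197.25 - 0.25q = 110.75 + 0.25q gives q* = 173 and p* = 154.
With the subsidy, sellers receive ps = pb + 27 for each unit, where pb is the price buyers pay.
On the curves, pb = 197.25 - 0.25q and ps = 110.75 + 0.25q; the wedge ps − pb = 27 gives 110.75 + 0.25q − (197.25 - 0.25q) = 27, so q' = 227.
Then pb = 197.25 − 0.25·227 = 140.5 and ps = 110.75 + 0.25·227 = 167.5.

q' = 227; buyers pay $140.5; sellers receive $167.5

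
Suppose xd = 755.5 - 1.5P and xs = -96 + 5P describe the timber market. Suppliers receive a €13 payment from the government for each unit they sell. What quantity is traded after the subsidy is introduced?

Pre-subsidy: 755.5 - 1.5P = -96 + 5P gives P* = 131, x* = 559.
With the subsidy, sellers receive Ps = Pb + 13 for each unit, where Pb is the price buyers pay.
Supply in terms of Pb becomes xs = -96 + 5(Pb + 13) = -31 + 5Pb. Setting this equal to demand: 755.5 - 1.5Pb = -31 + 5Pb, so Pb = 121.
Sellers receive Ps = 121 + 13 = 134; x' = 755.5 − 1.5·121 = 574.

x' = 574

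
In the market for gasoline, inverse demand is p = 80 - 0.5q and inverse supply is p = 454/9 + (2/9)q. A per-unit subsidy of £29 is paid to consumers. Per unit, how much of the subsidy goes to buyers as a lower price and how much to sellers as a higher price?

Pre-subsidy: 80 - 0.5q = 454/9 + (2/9)q gives q* = 532/13 and p* = 774/13.
With the rebate, buyers effectively pay pb = ps − 29, where ps is the price sellers receive.
On the curves, pb = 80 - 0.5q and ps = 454/9 + (2/9)q; the wedge ps − pb = 29 gives 454/9 + (2/9)q − (80 - 0.5q) = 29, so q' = 1054/13.
Then pb = 80 − 0.5·(1054/13) = 513/13 and ps = 454/9 + (2/9)·(1054/13) = 890/13.
Buyers' price falls by p* − pb = 774/13 − 513/13 = 261/13; sellers' price rises by ps − p* = 890/13 − 774/13 = 116/13.

Buyers gain 261/13 per unit; sellers gain 116/13 per unit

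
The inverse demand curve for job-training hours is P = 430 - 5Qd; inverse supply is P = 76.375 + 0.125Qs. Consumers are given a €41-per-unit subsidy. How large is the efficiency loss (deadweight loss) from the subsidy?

Deadweight loss = €164

Pre-subsidy: 430 - 5Q = 76.375 + 0.125Q gives Q* = 69 and P* = 85.
With the rebate, buyers effectively pay Pb = Ps − 41, where Ps is the price sellers receive.
On the curves, Pb = 430 - 5Q and Ps = 76.375 + 0.125Q; the wedge Ps − Pb = 41 gives 76.375 + 0.125Q − (430 - 5Q) = 41, so Q' = 77.
Then Pb = 430 − 5·77 = 45 and Ps = 76.375 + 0.125·77 = 86.
The subsidy expands output by 77 − 69 = 8 past the efficient level; on those units the gap between marginal cost and willingness to pay runs from 0 up to 41.
DWL = ½ × 41 × 8 = 164.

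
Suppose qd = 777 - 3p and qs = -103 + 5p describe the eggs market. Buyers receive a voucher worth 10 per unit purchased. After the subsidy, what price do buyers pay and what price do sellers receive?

Buyers pay 103.75; sellers receive 113.75

Pre-subsidy: 777 - 3p = -103 + 5p gives p* = 110, q* = 447.
With the rebate, buyers effectively pay pb = ps − 10, where ps is the price sellers receive.
Demand in terms of ps becomes qd = 777 − 3(ps − 10) = 807 - 3ps. Setting this equal to supply: 807 - 3ps = -103 + 5ps, so ps = 113.75.
Buyers pay pb = 113.75 − 10 = 103.75; q' = -103 + 5·113.75 = 465.75.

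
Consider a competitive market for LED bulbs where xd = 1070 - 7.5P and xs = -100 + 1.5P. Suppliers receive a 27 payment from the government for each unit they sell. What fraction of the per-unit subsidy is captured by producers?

Pre-subsidy: 1070 - 7.5P = -100 + 1.5P gives P* = 130, x* = 95.
With the subsidy, sellers receive Ps = Pb + 27 for each unit, where Pb is the price buyers pay.
Supply in terms of Pb becomes xs = -100 + 1.5(Pb + 27) = -59.5 + 1.5Pb. Setting this equal to demand: 1070 - 7.5Pb = -59.5 + 1.5Pb, so Pb = 125.5.
Sellers receive Ps = 125.5 + 27 = 152.5; x' = 1070 − 7.5·125.5 = 128.75.
Buyers' price falls by P* − Pb = 130 − 125.5 = 4.5; sellers' price rises by Ps − P* = 152.5 − 130 = 22.5.
So producers capture 22.5/27 = 5/6 of each unit of subsidy.

Producer share = 5/6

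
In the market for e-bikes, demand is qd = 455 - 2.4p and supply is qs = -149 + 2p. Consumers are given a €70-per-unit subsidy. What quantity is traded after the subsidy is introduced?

Pre-subsidy: 455 - 2.4p = -149 + 2p gives p* = 1510/11, q* = 1381/11.
With the rebate, buyers effectively pay pb = ps − 70, where ps is the price sellers receive.
Demand in terms of ps becomes qd = 455 − 2.4(ps − 70) = 623 - 2.4ps. Setting this equal to supply: 623 - 2.4ps = -149 + 2ps, so ps = 1930/11.
Buyers pay pb = 1930/11 − 70 = 1160/11; q' = -149 + 2·(1930/11) = 2221/11.

q' = 2221/11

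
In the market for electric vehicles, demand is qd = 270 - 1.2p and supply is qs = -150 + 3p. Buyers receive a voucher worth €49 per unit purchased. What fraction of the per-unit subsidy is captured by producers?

Producer share = 2/7

Pre-subsidy: 270 - 1.2p = -150 + 3p gives p* = 100, q* = 150.
With the rebate, buyers effectively pay pb = ps − 49, where ps is the price sellers receive.
Demand in terms of ps becomes qd = 270 − 1.2(ps − 49) = 328.8 - 1.2ps. Setting this equal to supply: 328.8 - 1.2ps = -150 + 3ps, so ps = 114.
Buyers pay pb = 114 − 49 = 65; q' = -150 + 3·114 = 192.
Buyers' price falls by p* − pb = 100 − 65 = 35; sellers' price rises by ps − p* = 114 − 100 = 14.
So producers capture 14/49 = 2/7 of each unit of subsidy.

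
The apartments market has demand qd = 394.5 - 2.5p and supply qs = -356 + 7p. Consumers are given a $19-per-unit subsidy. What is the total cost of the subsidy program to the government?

Pre-subsidy: 394.5 - 2.5p = -356 + 7p gives p* = 79, q* = 197.
With the rebate, buyers effectively pay pb = ps − 19, where ps is the price sellers receive.
Demand in terms of ps becomes qd = 394.5 − 2.5(ps − 19) = 442 - 2.5ps. Setting this equal to supply: 442 - 2.5ps = -356 + 7ps, so ps = 84.
Buyers pay pb = 84 − 19 = 65; q' = -356 + 7·84 = 232.
Government outlay = subsidy × quantity = 19 × 232 = 4408.

Government cost = $4408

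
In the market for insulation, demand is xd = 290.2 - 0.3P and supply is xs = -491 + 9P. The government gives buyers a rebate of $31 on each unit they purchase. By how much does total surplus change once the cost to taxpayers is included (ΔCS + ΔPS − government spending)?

Net change in total surplus = -$139.5

Pre-subsidy: 290.2 - 0.3P = -491 + 9P gives P* = 84, x* = 265.
With the rebate, buyers effectively pay Pb = Ps − 31, where Ps is the price sellers receive.
Demand in terms of Ps becomes xd = 290.2 − 0.3(Ps − 31) = 299.5 - 0.3Ps. Setting this equal to supply: 299.5 - 0.3Ps = -491 + 9Ps, so Ps = 85.
Buyers pay Pb = 85 − 31 = 54; x' = -491 + 9·85 = 274.
ΔCS = ½(265 + 274)(84 − 54) = 8085; ΔPS = ½(265 + 274)(85 − 84) = 269.5.
Government spending = 31 × 274 = 8494.
Net change = 8085 + 269.5 − 8494 = -139.5. The loss equals the DWL triangle ½·31·9.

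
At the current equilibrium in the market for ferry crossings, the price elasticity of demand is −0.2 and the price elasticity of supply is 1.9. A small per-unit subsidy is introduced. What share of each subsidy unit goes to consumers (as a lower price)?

Consumer share = 19/21

For a small subsidy around the equilibrium, the benefit split depends on the relative slopes, which at a point are proportional to the elasticities.
Buyer share = εs/(εs + |εd|) = 1.9/(1.9 + 0.2) = 19/21; seller share = |εd|/(εs + |εd|) = 2/21.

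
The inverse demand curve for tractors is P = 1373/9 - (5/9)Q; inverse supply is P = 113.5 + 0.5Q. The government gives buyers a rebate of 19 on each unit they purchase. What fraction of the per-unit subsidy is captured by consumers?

Pre-subsidy: 1373/9 - (5/9)Q = 113.5 + 0.5Q gives Q* = 37 and P* = 132.
With the rebate, buyers effectively pay Pb = Ps − 19, where Ps is the price sellers receive.
On the curves, Pb = 1373/9 - (5/9)Q and Ps = 113.5 + 0.5Q; the wedge Ps − Pb = 19 gives 113.5 + 0.5Q − (1373/9 - (5/9)Q) = 19, so Q' = 55.
Then Pb = 1373/9 − (5/9)·55 = 122 and Ps = 113.5 + 0.5·55 = 141.
Buyers' price falls by P* − Pb = 132 − 122 = 10; sellers' price rises by Ps − P* = 141 − 132 = 9.
So consumers capture 10/19 = 10/19 of each unit of subsidy.

Consumer share = 10/19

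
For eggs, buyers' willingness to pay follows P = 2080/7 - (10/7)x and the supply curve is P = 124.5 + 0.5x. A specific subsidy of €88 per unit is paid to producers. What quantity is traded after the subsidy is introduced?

x' = 3649/27

Pre-subsidy: 2080/7 - (10/7)x = 124.5 + 0.5x gives x* = 2417/27 and P* = 4570/27.
With the subsidy, sellers receive Ps = Pb + 88 for each unit, where Pb is the price buyers pay.
On the curves, Pb = 2080/7 - (10/7)x and Ps = 124.5 + 0.5x; the wedge Ps − Pb = 88 gives 124.5 + 0.5x − (2080/7 - (10/7)x) = 88, so x' = 3649/27.
Then Pb = 2080/7 − (10/7)·(3649/27) = 2810/27 and Ps = 124.5 + 0.5·(3649/27) = 5186/27.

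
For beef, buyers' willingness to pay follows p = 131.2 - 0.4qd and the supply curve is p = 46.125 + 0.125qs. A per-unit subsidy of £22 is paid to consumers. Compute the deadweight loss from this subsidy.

Pre-subsidy: 131.2 - 0.4q = 46.125 + 0.125q gives q* = 3403/21 and p* = 1394/21.
With the rebate, buyers effectively pay pb = ps − 22, where ps is the price sellers receive.
On the curves, pb = 131.2 - 0.4q and ps = 46.125 + 0.125q; the wedge ps − pb = 22 gives 46.125 + 0.125q − (131.2 - 0.4q) = 22, so q' = 4283/21.
Then pb = 131.2 − 0.4·(4283/21) = 1042/21 and ps = 46.125 + 0.125·(4283/21) = 1504/21.
The subsidy expands output by 4283/21 − 3403/21 = 880/21 past the efficient level; on those units the gap between marginal cost and willingness to pay runs from 0 up to 22.
DWL = ½ × 22 × 880/21 = 9680/21.

Deadweight loss = 9680/21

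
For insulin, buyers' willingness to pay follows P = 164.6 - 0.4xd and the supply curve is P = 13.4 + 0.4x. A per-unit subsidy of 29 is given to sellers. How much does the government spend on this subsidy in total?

Pre-subsidy: 164.6 - 0.4x = 13.4 + 0.4x gives x* = 189 and P* = 89.
With the subsidy, sellers receive Ps = Pb + 29 for each unit, where Pb is the price buyers pay.
On the curves, Pb = 164.6 - 0.4x and Ps = 13.4 + 0.4x; the wedge Ps − Pb = 29 gives 13.4 + 0.4x − (164.6 - 0.4x) = 29, so x' = 225.25.
Then Pb = 164.6 − 0.4·225.25 = 74.5 and Ps = 13.4 + 0.4·225.25 = 103.5.
Government outlay = subsidy × quantity = 29 × 225.25 = 6532.25.

Government cost = 6532.25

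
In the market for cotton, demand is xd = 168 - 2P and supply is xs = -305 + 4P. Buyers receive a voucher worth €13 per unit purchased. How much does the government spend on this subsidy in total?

Government cost = 1079/3

Pre-subsidy: 168 - 2P = -305 + 4P gives P* = 473/6, x* = 31/3.
With the rebate, buyers effectively pay Pb = Ps − 13, where Ps is the price sellers receive.
Demand in terms of Ps becomes xd = 168 − 2(Ps − 13) = 194 - 2Ps. Setting this equal to supply: 194 - 2Ps = -305 + 4Ps, so Ps = 499/6.
Buyers pay Pb = 499/6 − 13 = 421/6; x' = -305 + 4·(499/6) = 83/3.
Government outlay = subsidy × quantity = 13 × 83/3 = 1079/3.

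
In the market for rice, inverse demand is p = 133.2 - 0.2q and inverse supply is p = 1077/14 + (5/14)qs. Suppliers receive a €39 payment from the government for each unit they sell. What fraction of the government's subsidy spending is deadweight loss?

DWL / government spending = 35/171

Pre-subsidy: 133.2 - 0.2q = 1077/14 + (5/14)q gives q* = 101 and p* = 113.
With the subsidy, sellers receive ps = pb + 39 for each unit, where pb is the price buyers pay.
On the curves, pb = 133.2 - 0.2q and ps = 1077/14 + (5/14)q; the wedge ps − pb = 39 gives 1077/14 + (5/14)q − (133.2 - 0.2q) = 39, so q' = 171.
Then pb = 133.2 − 0.2·171 = 99 and ps = 1077/14 + (5/14)·171 = 138.
ΔCS = ½(101 + 171)(113 − 99) = 1904; ΔPS = ½(101 + 171)(138 − 113) = 3400.
Government spending = 39 × 171 = 6669.
DWL = ½ × 39 × (171 − 101) = 1365; fraction = 1365 / 6669 = 35/171.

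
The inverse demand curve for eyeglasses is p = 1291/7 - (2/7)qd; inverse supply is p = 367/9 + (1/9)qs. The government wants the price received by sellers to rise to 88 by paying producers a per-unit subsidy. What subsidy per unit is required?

Required subsidy s = 25 per unit

At a seller price of 88, quantity supplied is -367 + 9·88 = 425.
Buyers absorb 425 only when they pay pb = 1291/7 − (2/7)·425 = 63.
s = ps − pb = 88 − 63 = 25.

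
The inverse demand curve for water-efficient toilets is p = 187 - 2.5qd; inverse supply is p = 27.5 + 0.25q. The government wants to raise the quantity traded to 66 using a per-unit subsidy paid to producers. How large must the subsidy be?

Required subsidy s = 22 per unit

At q = 66, from the demand curve buyers pay pb = 187 − 2.5·66 = 22; from the supply curve sellers need ps = 27.5 + 0.25·66 = 44.
The subsidy must fill the gap: s = ps − pb = 44 − 22 = 22.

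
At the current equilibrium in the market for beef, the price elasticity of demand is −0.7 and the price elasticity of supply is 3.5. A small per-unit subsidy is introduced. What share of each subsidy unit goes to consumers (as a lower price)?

Consumer share = 5/6

For a small subsidy around the equilibrium, the benefit split depends on the relative slopes, which at a point are proportional to the elasticities.
Buyer share = εs/(εs + |εd|) = 3.5/(3.5 + 0.7) = 5/6; seller share = |εd|/(εs + |εd|) = 1/6.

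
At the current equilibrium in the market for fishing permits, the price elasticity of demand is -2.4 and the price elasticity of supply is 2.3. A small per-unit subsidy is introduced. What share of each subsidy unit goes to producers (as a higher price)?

Producer share = 24/47

For a small subsidy around the equilibrium, the benefit split depends on the relative slopes, which at a point are proportional to the elasticities.
Buyer share = εs/(εs + |εd|) = 2.3/(2.3 + 2.4) = 23/47; seller share = |εd|/(εs + |εd|) = 24/47.
So producers capture 24/47 of the subsidy.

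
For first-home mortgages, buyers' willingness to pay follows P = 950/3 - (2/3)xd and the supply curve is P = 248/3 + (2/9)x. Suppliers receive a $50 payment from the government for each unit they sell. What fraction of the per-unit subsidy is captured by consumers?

Consumer share = 0.75

Pre-subsidy: 950/3 - (2/3)x = 248/3 + (2/9)x gives x* = 263.25 and P* = 847/6.
With the subsidy, sellers receive Ps = Pb + 50 for each unit, where Pb is the price buyers pay.
On the curves, Pb = 950/3 - (2/3)x and Ps = 248/3 + (2/9)x; the wedge Ps − Pb = 50 gives 248/3 + (2/9)x − (950/3 - (2/3)x) = 50, so x' = 319.5.
Then Pb = 950/3 − (2/3)·319.5 = 311/3 and Ps = 248/3 + (2/9)·319.5 = 461/3.
Buyers' price falls by P* − Pb = 847/6 − 311/3 = 37.5; sellers' price rises by Ps − P* = 461/3 − 847/6 = 12.5.
So consumers capture 37.5/50 = 0.75 of each unit of subsidy.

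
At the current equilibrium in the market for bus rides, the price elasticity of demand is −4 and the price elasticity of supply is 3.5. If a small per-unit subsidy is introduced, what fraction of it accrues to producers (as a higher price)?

Producer share = 8/15

For a small subsidy around the equilibrium, the benefit split depends on the relative slopes, which at a point are proportional to the elasticities.
Buyer share = εs/(εs + |εd|) = 3.5/(3.5 + 4) = 7/15; seller share = |εd|/(εs + |εd|) = 8/15.
So producers capture 8/15 of the subsidy.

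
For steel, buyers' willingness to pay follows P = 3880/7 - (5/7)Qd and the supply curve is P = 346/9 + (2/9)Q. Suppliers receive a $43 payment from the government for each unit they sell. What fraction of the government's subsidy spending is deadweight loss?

Pre-subsidy: 3880/7 - (5/7)Q = 346/9 + (2/9)Q gives Q* = 32498/59 and P* = 9490/59.
With the subsidy, sellers receive Ps = Pb + 43 for each unit, where Pb is the price buyers pay.
On the curves, Pb = 3880/7 - (5/7)Q and Ps = 346/9 + (2/9)Q; the wedge Ps − Pb = 43 gives 346/9 + (2/9)Q − (3880/7 - (5/7)Q) = 43, so Q' = 35207/59.
Then Pb = 3880/7 − (5/7)·(35207/59) = 7555/59 and Ps = 346/9 + (2/9)·(35207/59) = 10092/59.
ΔCS = ½(32498/59 + 35207/59)(9490/59 − 7555/59) = 131009175/6962; ΔPS = ½(32498/59 + 35207/59)(10092/59 − 9490/59) = 20379205/3481.
Government spending = 43 × 35207/59 = 1513901/59.
DWL = ½ × 43 × (35207/59 − 32498/59) = 116487/118; fraction = (116487/118) / (1513901/59) = 2709/70414.

DWL / government spending = 2709/70414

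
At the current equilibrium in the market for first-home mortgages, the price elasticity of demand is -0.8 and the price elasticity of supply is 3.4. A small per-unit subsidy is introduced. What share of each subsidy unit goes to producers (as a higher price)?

Producer share = 4/21

For a small subsidy around the equilibrium, the benefit split depends on the relative slopes, which at a point are proportional to the elasticities.
Buyer share = εs/(εs + |εd|) = 3.4/(3.4 + 0.8) = 17/21; seller share = |εd|/(εs + |εd|) = 4/21.
So producers capture 4/21 of the subsidy.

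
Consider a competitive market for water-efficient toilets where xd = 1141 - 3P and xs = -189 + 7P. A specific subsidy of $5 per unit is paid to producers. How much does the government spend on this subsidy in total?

Pre-subsidy: 1141 - 3P = -189 + 7P gives P* = 133, x* = 742.
With the subsidy, sellers receive Ps = Pb + 5 for each unit, where Pb is the price buyers pay.
Supply in terms of Pb becomes xs = -189 + 7(Pb + 5) = -154 + 7Pb. Setting this equal to demand: 1141 - 3Pb = -154 + 7Pb, so Pb = 129.5.
Sellers receive Ps = 129.5 + 5 = 134.5; x' = 1141 − 3·129.5 = 752.5.
Government outlay = subsidy × quantity = 5 × 752.5 = 3762.5.

Government cost = $3762.5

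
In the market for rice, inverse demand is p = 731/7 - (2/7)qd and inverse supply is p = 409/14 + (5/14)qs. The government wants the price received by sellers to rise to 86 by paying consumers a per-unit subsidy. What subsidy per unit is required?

Required subsidy s = 27 per unit

At a seller price of 86, quantity supplied is -81.8 + 2.8·86 = 159.
Buyers absorb 159 only when they pay pb = 731/7 − (2/7)·159 = 59.
s = ps − pb = 86 − 59 = 27.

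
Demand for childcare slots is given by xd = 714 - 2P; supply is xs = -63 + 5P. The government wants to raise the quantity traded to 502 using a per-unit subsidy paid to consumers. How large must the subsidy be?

At x = 502, invert demand for the buyer price: Pb = (714 − 502)/2 = 106; invert supply for the seller price: Ps = (502 − (-63))/5 = 113.
The subsidy must fill the gap: s = Ps − Pb = 113 − 106 = 7.

Required subsidy s = 7 per unit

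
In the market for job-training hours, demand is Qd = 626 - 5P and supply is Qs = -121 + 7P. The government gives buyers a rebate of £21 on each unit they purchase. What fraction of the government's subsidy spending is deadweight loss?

Pre-subsidy: 626 - 5P = -121 + 7P gives P* = 62.25, Q* = 314.75.
With the rebate, buyers effectively pay Pb = Ps − 21, where Ps is the price sellers receive.
Demand in terms of Ps becomes Qd = 626 − 5(Ps − 21) = 731 - 5Ps. Setting this equal to supply: 731 - 5Ps = -121 + 7Ps, so Ps = 71.
Buyers pay Pb = 71 − 21 = 50; Q' = -121 + 7·71 = 376.
ΔCS = ½(314.75 + 376)(62.25 − 50) = 4230.84375; ΔPS = ½(314.75 + 376)(71 − 62.25) = 3022.03125.
Government spending = 21 × 376 = 7896.
DWL = ½ × 21 × (376 − 314.75) = 643.125; fraction = 643.125 / 7896 = 245/3008.

DWL / government spending = 245/3008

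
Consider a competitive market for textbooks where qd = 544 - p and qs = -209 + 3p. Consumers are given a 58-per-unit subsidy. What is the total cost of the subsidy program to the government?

Government cost = 23156.5

Pre-subsidy: 544 - p = -209 + 3p gives p* = 188.25, q* = 355.75.
With the rebate, buyers effectively pay pb = ps − 58, where ps is the price sellers receive.
Demand in terms of ps becomes qd = 544 − 1(ps − 58) = 602 - ps. Setting this equal to supply: 602 - ps = -209 + 3ps, so ps = 202.75.
Buyers pay pb = 202.75 − 58 = 144.75; q' = -209 + 3·202.75 = 399.25.
Government outlay = subsidy × quantity = 58 × 399.25 = 23156.5.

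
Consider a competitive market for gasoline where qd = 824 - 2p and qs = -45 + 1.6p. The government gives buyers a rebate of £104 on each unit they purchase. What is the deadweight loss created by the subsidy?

Pre-subsidy: 824 - 2p = -45 + 1.6p gives p* = 4345/18, q* = 3071/9.
With the rebate, buyers effectively pay pb = ps − 104, where ps is the price sellers receive.
Demand in terms of ps becomes qd = 824 − 2(ps − 104) = 1032 - 2ps. Setting this equal to supply: 1032 - 2ps = -45 + 1.6ps, so ps = 1795/6.
Buyers pay pb = 1795/6 − 104 = 1171/6; q' = -45 + 1.6·(1795/6) = 1301/3.
The subsidy expands output by 1301/3 − 3071/9 = 832/9 past the efficient level; on those units the gap between marginal cost and willingness to pay runs from 0 up to 104.
DWL = ½ × 104 × 832/9 = 43264/9.

Deadweight loss = 43264/9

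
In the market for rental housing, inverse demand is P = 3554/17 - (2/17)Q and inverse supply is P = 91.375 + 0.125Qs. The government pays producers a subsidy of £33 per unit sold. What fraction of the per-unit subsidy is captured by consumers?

Pre-subsidy: 3554/17 - (2/17)Q = 91.375 + 0.125Q gives Q* = 485 and P* = 152.
With the subsidy, sellers receive Ps = Pb + 33 for each unit, where Pb is the price buyers pay.
On the curves, Pb = 3554/17 - (2/17)Q and Ps = 91.375 + 0.125Q; the wedge Ps − Pb = 33 gives 91.375 + 0.125Q − (3554/17 - (2/17)Q) = 33, so Q' = 621.
Then Pb = 3554/17 − (2/17)·621 = 136 and Ps = 91.375 + 0.125·621 = 169.
Buyers' price falls by P* − Pb = 152 − 136 = 16; sellers' price rises by Ps − P* = 169 − 152 = 17.
So consumers capture 16/33 = 16/33 of each unit of subsidy.

Consumer share = 16/33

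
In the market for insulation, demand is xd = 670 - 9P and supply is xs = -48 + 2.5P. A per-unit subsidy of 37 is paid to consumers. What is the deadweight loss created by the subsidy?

Deadweight loss = 61605/46

Pre-subsidy: 670 - 9P = -48 + 2.5P gives P* = 1436/23, x* = 2486/23.
With the rebate, buyers effectively pay Pb = Ps − 37, where Ps is the price sellers receive.
Demand in terms of Ps becomes xd = 670 − 9(Ps − 37) = 1003 - 9Ps. Setting this equal to supply: 1003 - 9Ps = -48 + 2.5Ps, so Ps = 2102/23.
Buyers pay Pb = 2102/23 − 37 = 1251/23; x' = -48 + 2.5·(2102/23) = 4151/23.
The subsidy expands output by 4151/23 − 2486/23 = 1665/23 past the efficient level; on those units the gap between marginal cost and willingness to pay runs from 0 up to 37.
DWL = ½ × 37 × 1665/23 = 61605/46.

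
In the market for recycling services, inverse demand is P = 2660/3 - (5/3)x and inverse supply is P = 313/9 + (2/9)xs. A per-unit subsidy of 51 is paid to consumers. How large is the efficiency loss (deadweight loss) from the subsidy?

Deadweight loss = 688.5

Pre-subsidy: 2660/3 - (5/3)x = 313/9 + (2/9)x gives x* = 451 and P* = 135.
With the rebate, buyers effectively pay Pb = Ps − 51, where Ps is the price sellers receive.
On the curves, Pb = 2660/3 - (5/3)x and Ps = 313/9 + (2/9)x; the wedge Ps − Pb = 51 gives 313/9 + (2/9)x − (2660/3 - (5/3)x) = 51, so x' = 478.
Then Pb = 2660/3 − (5/3)·478 = 90 and Ps = 313/9 + (2/9)·478 = 141.
The subsidy expands output by 478 − 451 = 27 past the efficient level; on those units the gap between marginal cost and willingness to pay runs from 0 up to 51.
DWL = ½ × 51 × 27 = 688.5.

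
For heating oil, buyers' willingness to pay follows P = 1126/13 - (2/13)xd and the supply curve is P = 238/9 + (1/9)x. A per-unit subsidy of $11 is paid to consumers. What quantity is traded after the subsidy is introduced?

x' = 8327/31

Pre-subsidy: 1126/13 - (2/13)x = 238/9 + (1/9)x gives x* = 7040/31 and P* = 1602/31.
With the rebate, buyers effectively pay Pb = Ps − 11, where Ps is the price sellers receive.
On the curves, Pb = 1126/13 - (2/13)x and Ps = 238/9 + (1/9)x; the wedge Ps − Pb = 11 gives 238/9 + (1/9)x − (1126/13 - (2/13)x) = 11, so x' = 8327/31.
Then Pb = 1126/13 − (2/13)·(8327/31) = 1404/31 and Ps = 238/9 + (1/9)·(8327/31) = 1745/31.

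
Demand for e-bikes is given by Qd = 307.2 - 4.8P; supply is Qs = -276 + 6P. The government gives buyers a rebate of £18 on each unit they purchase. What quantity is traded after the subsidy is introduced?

Q' = 96

Pre-subsidy: 307.2 - 4.8P = -276 + 6P gives P* = 54, Q* = 48.
With the rebate, buyers effectively pay Pb = Ps − 18, where Ps is the price sellers receive.
Demand in terms of Ps becomes Qd = 307.2 − 4.8(Ps − 18) = 393.6 - 4.8Ps. Setting this equal to supply: 393.6 - 4.8Ps = -276 + 6Ps, so Ps = 62.
Buyers pay Pb = 62 − 18 = 44; Q' = -276 + 6·62 = 96.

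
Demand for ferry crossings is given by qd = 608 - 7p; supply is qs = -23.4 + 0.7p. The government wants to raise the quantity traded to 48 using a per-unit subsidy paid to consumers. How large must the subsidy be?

At q = 48, invert demand for the buyer price: pb = (608 − 48)/7 = 80; invert supply for the seller price: ps = (48 − (-23.4))/0.7 = 102.
The subsidy must fill the gap: s = ps − pb = 102 − 80 = 22.

Required subsidy s = 22 per unit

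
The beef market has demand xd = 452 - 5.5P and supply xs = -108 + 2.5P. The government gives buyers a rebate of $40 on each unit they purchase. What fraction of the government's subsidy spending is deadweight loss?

DWL / government spending = 275/1086

Pre-subsidy: 452 - 5.5P = -108 + 2.5P gives P* = 70, x* = 67.
With the rebate, buyers effectively pay Pb = Ps − 40, where Ps is the price sellers receive.
Demand in terms of Ps becomes xd = 452 − 5.5(Ps − 40) = 672 - 5.5Ps. Setting this equal to supply: 672 - 5.5Ps = -108 + 2.5Ps, so Ps = 97.5.
Buyers pay Pb = 97.5 − 40 = 57.5; x' = -108 + 2.5·97.5 = 135.75.
ΔCS = ½(67 + 135.75)(70 − 57.5) = 1267.1875; ΔPS = ½(67 + 135.75)(97.5 − 70) = 2787.8125.
Government spending = 40 × 135.75 = 5430.
DWL = ½ × 40 × (135.75 − 67) = 1375; fraction = 1375 / 5430 = 275/1086.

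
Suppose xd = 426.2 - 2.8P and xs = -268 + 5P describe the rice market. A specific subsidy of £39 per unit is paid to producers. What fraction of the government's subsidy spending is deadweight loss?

Pre-subsidy: 426.2 - 2.8P = -268 + 5P gives P* = 89, x* = 177.
With the subsidy, sellers receive Ps = Pb + 39 for each unit, where Pb is the price buyers pay.
Supply in terms of Pb becomes xs = -268 + 5(Pb + 39) = -73 + 5Pb. Setting this equal to demand: 426.2 - 2.8Pb = -73 + 5Pb, so Pb = 64.
Sellers receive Ps = 64 + 39 = 103; x' = 426.2 − 2.8·64 = 247.
ΔCS = ½(177 + 247)(89 − 64) = 5300; ΔPS = ½(177 + 247)(103 − 89) = 2968.
Government spending = 39 × 247 = 9633.
DWL = ½ × 39 × (247 − 177) = 1365; fraction = 1365 / 9633 = 35/247.

DWL / government spending = 35/247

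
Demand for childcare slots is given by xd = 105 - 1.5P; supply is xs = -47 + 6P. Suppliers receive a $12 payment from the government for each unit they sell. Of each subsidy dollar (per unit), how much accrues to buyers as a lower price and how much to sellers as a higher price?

Buyers gain $9.6 per unit; sellers gain $2.4 per unit

Pre-subsidy: 105 - 1.5P = -47 + 6P gives P* = 304/15, x* = 74.6.
With the subsidy, sellers receive Ps = Pb + 12 for each unit, where Pb is the price buyers pay.
Supply in terms of Pb becomes xs = -47 + 6(Pb + 12) = 25 + 6Pb. Setting this equal to demand: 105 - 1.5Pb = 25 + 6Pb, so Pb = 32/3.
Sellers receive Ps = 32/3 + 12 = 68/3; x' = 105 − 1.5·(32/3) = 89.
Buyers' price falls by P* − Pb = 304/15 − 32/3 = 9.6; sellers' price rises by Ps − P* = 68/3 − 304/15 = 2.4.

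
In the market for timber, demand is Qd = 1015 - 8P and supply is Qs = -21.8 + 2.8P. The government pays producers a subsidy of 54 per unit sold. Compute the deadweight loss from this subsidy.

Deadweight loss = 3024

Pre-subsidy: 1015 - 8P = -21.8 + 2.8P gives P* = 96, Q* = 247.
With the subsidy, sellers receive Ps = Pb + 54 for each unit, where Pb is the price buyers pay.
Supply in terms of Pb becomes Qs = -21.8 + 2.8(Pb + 54) = 129.4 + 2.8Pb. Setting this equal to demand: 1015 - 8Pb = 129.4 + 2.8Pb, so Pb = 82.
Sellers receive Ps = 82 + 54 = 136; Q' = 1015 − 8·82 = 359.
The subsidy expands output by 359 − 247 = 112 past the efficient level; on those units the gap between marginal cost and willingness to pay runs from 0 up to 54.
DWL = ½ × 54 × 112 = 3024.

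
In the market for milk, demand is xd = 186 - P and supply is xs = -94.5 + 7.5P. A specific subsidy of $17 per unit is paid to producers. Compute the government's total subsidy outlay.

Government cost = $2856

Pre-subsidy: 186 - P = -94.5 + 7.5P gives P* = 33, x* = 153.
With the subsidy, sellers receive Ps = Pb + 17 for each unit, where Pb is the price buyers pay.
Supply in terms of Pb becomes xs = -94.5 + 7.5(Pb + 17) = 33 + 7.5Pb. Setting this equal to demand: 186 - Pb = 33 + 7.5Pb, so Pb = 18.
Sellers receive Ps = 18 + 17 = 35; x' = 186 − 1·18 = 168.
Government outlay = subsidy × quantity = 17 × 168 = 2856.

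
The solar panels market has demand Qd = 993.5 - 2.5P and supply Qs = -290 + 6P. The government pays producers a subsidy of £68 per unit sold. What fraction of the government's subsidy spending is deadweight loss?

DWL / government spending = 15/184

Pre-subsidy: 993.5 - 2.5P = -290 + 6P gives P* = 151, Q* = 616.
With the subsidy, sellers receive Ps = Pb + 68 for each unit, where Pb is the price buyers pay.
Supply in terms of Pb becomes Qs = -290 + 6(Pb + 68) = 118 + 6Pb. Setting this equal to demand: 993.5 - 2.5Pb = 118 + 6Pb, so Pb = 103.
Sellers receive Ps = 103 + 68 = 171; Q' = 993.5 − 2.5·103 = 736.
ΔCS = ½(616 + 736)(151 − 103) = 32448; ΔPS = ½(616 + 736)(171 − 151) = 13520.
Government spending = 68 × 736 = 50048.
DWL = ½ × 68 × (736 − 616) = 4080; fraction = 4080 / 50048 = 15/184.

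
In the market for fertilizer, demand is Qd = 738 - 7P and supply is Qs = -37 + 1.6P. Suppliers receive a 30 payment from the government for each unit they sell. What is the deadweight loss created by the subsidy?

Pre-subsidy: 738 - 7P = -37 + 1.6P gives P* = 3875/43, Q* = 4609/43.
With the subsidy, sellers receive Ps = Pb + 30 for each unit, where Pb is the price buyers pay.
Supply in terms of Pb becomes Qs = -37 + 1.6(Pb + 30) = 11 + 1.6Pb. Setting this equal to demand: 738 - 7Pb = 11 + 1.6Pb, so Pb = 3635/43.
Sellers receive Ps = 3635/43 + 30 = 4925/43; Q' = 738 − 7·(3635/43) = 6289/43.
The subsidy expands output by 6289/43 − 4609/43 = 1680/43 past the efficient level; on those units the gap between marginal cost and willingness to pay runs from 0 up to 30.
DWL = ½ × 30 × 1680/43 = 25200/43.

Deadweight loss = 25200/43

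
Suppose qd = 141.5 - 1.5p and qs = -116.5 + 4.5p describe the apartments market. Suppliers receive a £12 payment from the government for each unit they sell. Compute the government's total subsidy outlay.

Government cost = £1086

Pre-subsidy: 141.5 - 1.5p = -116.5 + 4.5p gives p* = 43, q* = 77.
With the subsidy, sellers receive ps = pb + 12 for each unit, where pb is the price buyers pay.
Supply in terms of pb becomes qs = -116.5 + 4.5(pb + 12) = -62.5 + 4.5pb. Setting this equal to demand: 141.5 - 1.5pb = -62.5 + 4.5pb, so pb = 34.
Sellers receive ps = 34 + 12 = 46; q' = 141.5 − 1.5·34 = 90.5.
Government outlay = subsidy × quantity = 12 × 90.5 = 1086.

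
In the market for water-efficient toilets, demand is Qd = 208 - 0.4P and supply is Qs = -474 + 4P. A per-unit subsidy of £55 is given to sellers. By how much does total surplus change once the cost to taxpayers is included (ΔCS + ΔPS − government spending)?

Net change in total surplus = -£550

Pre-subsidy: 208 - 0.4P = -474 + 4P gives P* = 155, Q* = 146.
With the subsidy, sellers receive Ps = Pb + 55 for each unit, where Pb is the price buyers pay.
Supply in terms of Pb becomes Qs = -474 + 4(Pb + 55) = -254 + 4Pb. Setting this equal to demand: 208 - 0.4Pb = -254 + 4Pb, so Pb = 105.
Sellers receive Ps = 105 + 55 = 160; Q' = 208 − 0.4·105 = 166.
ΔCS = ½(146 + 166)(155 − 105) = 7800; ΔPS = ½(146 + 166)(160 − 155) = 780.
Government spending = 55 × 166 = 9130.
Net change = 7800 + 780 − 9130 = -550. The loss equals the DWL triangle ½·55·20.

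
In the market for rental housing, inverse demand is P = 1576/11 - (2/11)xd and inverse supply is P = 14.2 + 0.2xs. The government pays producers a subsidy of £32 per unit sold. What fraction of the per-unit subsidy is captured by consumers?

Consumer share = 10/21

Pre-subsidy: 1576/11 - (2/11)x = 14.2 + 0.2x gives x* = 7099/21 and P* = 1718/21.
With the subsidy, sellers receive Ps = Pb + 32 for each unit, where Pb is the price buyers pay.
On the curves, Pb = 1576/11 - (2/11)x and Ps = 14.2 + 0.2x; the wedge Ps − Pb = 32 gives 14.2 + 0.2x − (1576/11 - (2/11)x) = 32, so x' = 2953/7.
Then Pb = 1576/11 − (2/11)·(2953/7) = 466/7 and Ps = 14.2 + 0.2·(2953/7) = 690/7.
Buyers' price falls by P* − Pb = 1718/21 − 466/7 = 320/21; sellers' price rises by Ps − P* = 690/7 − 1718/21 = 352/21.
So consumers capture (320/21)/32 = 10/21 of each unit of subsidy.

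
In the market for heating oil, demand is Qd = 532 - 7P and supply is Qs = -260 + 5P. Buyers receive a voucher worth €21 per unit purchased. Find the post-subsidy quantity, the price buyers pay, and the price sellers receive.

Pre-subsidy: 532 - 7P = -260 + 5P gives P* = 66, Q* = 70.
With the rebate, buyers effectively pay Pb = Ps − 21, where Ps is the price sellers receive.
Demand in terms of Ps becomes Qd = 532 − 7(Ps − 21) = 679 - 7Ps. Setting this equal to supply: 679 - 7Ps = -260 + 5Ps, so Ps = 78.25.
Buyers pay Pb = 78.25 − 21 = 57.25; Q' = -260 + 5·78.25 = 131.25.

Q' = 131.25; buyers pay €57.25; sellers receive €78.25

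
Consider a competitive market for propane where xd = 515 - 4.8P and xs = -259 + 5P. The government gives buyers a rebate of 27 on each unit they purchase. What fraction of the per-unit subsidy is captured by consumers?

Consumer share = 25/49

Pre-subsidy: 515 - 4.8P = -259 + 5P gives P* = 3870/49, x* = 6659/49.
With the rebate, buyers effectively pay Pb = Ps − 27, where Ps is the price sellers receive.
Demand in terms of Ps becomes xd = 515 − 4.8(Ps − 27) = 644.6 - 4.8Ps. Setting this equal to supply: 644.6 - 4.8Ps = -259 + 5Ps, so Ps = 4518/49.
Buyers pay Pb = 4518/49 − 27 = 3195/49; x' = -259 + 5·(4518/49) = 9899/49.
Buyers' price falls by P* − Pb = 3870/49 − 3195/49 = 675/49; sellers' price rises by Ps − P* = 4518/49 − 3870/49 = 648/49.
So consumers capture (675/49)/27 = 25/49 of each unit of subsidy.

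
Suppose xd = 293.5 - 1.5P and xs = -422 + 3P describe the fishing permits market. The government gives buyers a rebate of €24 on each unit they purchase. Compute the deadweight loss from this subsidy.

Deadweight loss = €288

Pre-subsidy: 293.5 - 1.5P = -422 + 3P gives P* = 159, x* = 55.
With the rebate, buyers effectively pay Pb = Ps − 24, where Ps is the price sellers receive.
Demand in terms of Ps becomes xd = 293.5 − 1.5(Ps − 24) = 329.5 - 1.5Ps. Setting this equal to supply: 329.5 - 1.5Ps = -422 + 3Ps, so Ps = 167.
Buyers pay Pb = 167 − 24 = 143; x' = -422 + 3·167 = 79.
The subsidy expands output by 79 − 55 = 24 past the efficient level; on those units the gap between marginal cost and willingness to pay runs from 0 up to 24.
DWL = ½ × 24 × 24 = 288.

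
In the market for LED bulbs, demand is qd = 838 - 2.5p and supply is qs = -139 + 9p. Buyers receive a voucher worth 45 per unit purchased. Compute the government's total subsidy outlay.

Pre-subsidy: 838 - 2.5p = -139 + 9p gives p* = 1954/23, q* = 14389/23.
With the rebate, buyers effectively pay pb = ps − 45, where ps is the price sellers receive.
Demand in terms of ps becomes qd = 838 − 2.5(ps − 45) = 950.5 - 2.5ps. Setting this equal to supply: 950.5 - 2.5ps = -139 + 9ps, so ps = 2179/23.
Buyers pay pb = 2179/23 − 45 = 1144/23; q' = -139 + 9·(2179/23) = 16414/23.
Government outlay = subsidy × quantity = 45 × 16414/23 = 738630/23.

Government cost = 738630/23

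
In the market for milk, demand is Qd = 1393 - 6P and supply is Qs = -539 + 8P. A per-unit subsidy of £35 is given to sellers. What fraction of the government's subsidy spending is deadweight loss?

DWL / government spending = 12/137

Pre-subsidy: 1393 - 6P = -539 + 8P gives P* = 138, Q* = 565.
With the subsidy, sellers receive Ps = Pb + 35 for each unit, where Pb is the price buyers pay.
Supply in terms of Pb becomes Qs = -539 + 8(Pb + 35) = -259 + 8Pb. Setting this equal to demand: 1393 - 6Pb = -259 + 8Pb, so Pb = 118.
Sellers receive Ps = 118 + 35 = 153; Q' = 1393 − 6·118 = 685.
ΔCS = ½(565 + 685)(138 − 118) = 12500; ΔPS = ½(565 + 685)(153 − 138) = 9375.
Government spending = 35 × 685 = 23975.
DWL = ½ × 35 × (685 − 565) = 2100; fraction = 2100 / 23975 = 12/137.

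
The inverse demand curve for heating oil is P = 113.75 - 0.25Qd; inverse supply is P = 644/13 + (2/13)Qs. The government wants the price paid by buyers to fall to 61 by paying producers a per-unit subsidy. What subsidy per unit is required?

Required subsidy s = 21 per unit

At a buyer price of 61, quantity demanded is 455 − 4·61 = 211.
Sellers supply 211 only when they receive Ps = 644/13 + (2/13)·211 = 82.
s = Ps − Pb = 82 − 61 = 21.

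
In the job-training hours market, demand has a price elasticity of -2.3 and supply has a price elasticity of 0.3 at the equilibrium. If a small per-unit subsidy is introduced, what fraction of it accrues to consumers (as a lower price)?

Consumer share = 3/26

For a small subsidy around the equilibrium, the benefit split depends on the relative slopes, which at a point are proportional to the elasticities.
Buyer share = εs/(εs + |εd|) = 0.3/(0.3 + 2.3) = 3/26; seller share = |εd|/(εs + |εd|) = 23/26.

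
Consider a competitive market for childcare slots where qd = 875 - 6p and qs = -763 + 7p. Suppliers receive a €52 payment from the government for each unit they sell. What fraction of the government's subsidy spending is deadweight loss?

DWL / government spending = 12/41

Pre-subsidy: 875 - 6p = -763 + 7p gives p* = 126, q* = 119.
With the subsidy, sellers receive ps = pb + 52 for each unit, where pb is the price buyers pay.
Supply in terms of pb becomes qs = -763 + 7(pb + 52) = -399 + 7pb. Setting this equal to demand: 875 - 6pb = -399 + 7pb, so pb = 98.
Sellers receive ps = 98 + 52 = 150; q' = 875 − 6·98 = 287.
ΔCS = ½(119 + 287)(126 − 98) = 5684; ΔPS = ½(119 + 287)(150 − 126) = 4872.
Government spending = 52 × 287 = 14924.
DWL = ½ × 52 × (287 − 119) = 4368; fraction = 4368 / 14924 = 12/41.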